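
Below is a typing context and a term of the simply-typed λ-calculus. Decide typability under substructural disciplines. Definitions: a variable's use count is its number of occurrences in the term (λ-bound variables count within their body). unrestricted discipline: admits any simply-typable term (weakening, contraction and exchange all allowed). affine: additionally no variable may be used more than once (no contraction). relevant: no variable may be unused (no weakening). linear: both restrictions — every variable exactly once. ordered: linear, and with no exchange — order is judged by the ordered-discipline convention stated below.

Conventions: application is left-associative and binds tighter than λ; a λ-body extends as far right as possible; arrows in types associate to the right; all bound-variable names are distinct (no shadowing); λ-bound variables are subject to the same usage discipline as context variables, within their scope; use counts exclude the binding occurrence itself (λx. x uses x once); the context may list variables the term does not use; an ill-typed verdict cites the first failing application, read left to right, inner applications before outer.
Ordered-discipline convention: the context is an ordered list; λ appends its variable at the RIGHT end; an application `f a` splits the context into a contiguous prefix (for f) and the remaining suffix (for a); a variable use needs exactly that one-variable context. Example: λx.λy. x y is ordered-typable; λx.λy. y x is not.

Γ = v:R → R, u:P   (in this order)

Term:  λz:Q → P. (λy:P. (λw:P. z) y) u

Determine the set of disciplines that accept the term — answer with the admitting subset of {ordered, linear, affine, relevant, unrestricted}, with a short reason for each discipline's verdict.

admitted in: affine, unrestricted
usage: v ×0, u ×1, z (bound) ×1, y (bound) ×1, w (bound) ×0
order of uses: z, y, u
typing: well-typed — term : (Q → P) → Q → P
ordered: ✗ — needs weakening: v, w unused
linear: ✗ — needs weakening: v, w unused
affine: ✓ — no duplicate uses among v, u, z, y, w
relevant: ✗ — needs weakening: v, w unused
unrestricted: ✓ — type-checks ((Q → P) → Q → P) and nothing is barred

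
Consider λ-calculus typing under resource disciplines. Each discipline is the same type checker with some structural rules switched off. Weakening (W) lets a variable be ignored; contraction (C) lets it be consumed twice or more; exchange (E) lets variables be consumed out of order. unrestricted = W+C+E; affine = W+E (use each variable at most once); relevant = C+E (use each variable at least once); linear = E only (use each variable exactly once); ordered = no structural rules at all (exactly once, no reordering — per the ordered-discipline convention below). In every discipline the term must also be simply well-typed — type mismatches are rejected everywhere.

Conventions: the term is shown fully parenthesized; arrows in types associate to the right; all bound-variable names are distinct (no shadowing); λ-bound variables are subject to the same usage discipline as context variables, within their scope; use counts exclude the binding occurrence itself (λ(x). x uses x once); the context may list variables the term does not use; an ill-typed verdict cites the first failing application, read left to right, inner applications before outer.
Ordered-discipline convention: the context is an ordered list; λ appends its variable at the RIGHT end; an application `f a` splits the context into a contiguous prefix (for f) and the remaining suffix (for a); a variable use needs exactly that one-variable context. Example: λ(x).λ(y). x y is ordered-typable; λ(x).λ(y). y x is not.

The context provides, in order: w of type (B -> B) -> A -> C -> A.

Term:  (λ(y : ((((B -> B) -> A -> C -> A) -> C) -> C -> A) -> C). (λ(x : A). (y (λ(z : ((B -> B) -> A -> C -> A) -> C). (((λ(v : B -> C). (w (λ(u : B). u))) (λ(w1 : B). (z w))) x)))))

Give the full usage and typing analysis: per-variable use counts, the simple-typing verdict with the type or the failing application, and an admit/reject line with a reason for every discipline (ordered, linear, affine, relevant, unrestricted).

variable uses: w ×2; y [bound] ×1; x [bound] ×1; z [bound] ×1; v [bound] ×0; u [bound] ×1; w1 [bound] ×0
order of uses: y, w, u, z, w, x
typing: well-typed at (((((B -> B) -> A -> C -> A) -> C) -> C -> A) -> C) -> A -> C
ordered: ✗ — repeated use of w ×2; unused: v, w1 — weakening required
linear: ✗ — repeated use of w ×2; unused: v, w1 — weakening required
affine: ✗ — repeated use of w ×2
relevant: ✗ — unused: v, w1 — weakening required
unrestricted: ✓ — well-typed at (((((B -> B) -> A -> C -> A) -> C) -> C -> A) -> C) -> A -> C; no restrictions here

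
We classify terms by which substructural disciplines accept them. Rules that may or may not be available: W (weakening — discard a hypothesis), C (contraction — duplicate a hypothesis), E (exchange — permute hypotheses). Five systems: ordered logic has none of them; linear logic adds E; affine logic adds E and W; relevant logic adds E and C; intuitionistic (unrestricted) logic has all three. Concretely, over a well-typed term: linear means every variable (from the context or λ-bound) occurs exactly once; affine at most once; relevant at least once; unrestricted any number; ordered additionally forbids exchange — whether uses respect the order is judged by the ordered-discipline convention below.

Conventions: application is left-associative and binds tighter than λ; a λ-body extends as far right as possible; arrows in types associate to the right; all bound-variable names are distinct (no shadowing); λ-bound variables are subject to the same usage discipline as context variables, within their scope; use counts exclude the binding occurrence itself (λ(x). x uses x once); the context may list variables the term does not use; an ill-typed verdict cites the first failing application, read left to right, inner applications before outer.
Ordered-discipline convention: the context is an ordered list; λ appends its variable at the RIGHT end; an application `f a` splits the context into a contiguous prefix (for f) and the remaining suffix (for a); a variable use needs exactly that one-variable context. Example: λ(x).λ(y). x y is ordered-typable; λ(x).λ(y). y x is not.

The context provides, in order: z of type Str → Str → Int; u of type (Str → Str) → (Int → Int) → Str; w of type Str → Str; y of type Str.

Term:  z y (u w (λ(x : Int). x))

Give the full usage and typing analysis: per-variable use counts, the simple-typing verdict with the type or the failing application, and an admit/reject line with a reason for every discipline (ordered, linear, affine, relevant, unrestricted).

counts: z=1, u=1, w=1, y=1, x [bound]=1
left-to-right use order: z, y, u, w, x
typing: well-typed — term : Int
ordered: ✗ — needs exchange: uses follow z, y, u, w, x
linear: ✓ — z, u, w, y, x: one use apiece
affine: ✓ — no duplicate uses among z, u, w, y, x
relevant: ✓ — every one of z, u, w, y, x appears
unrestricted: ✓ — well-typed at Int; no restrictions here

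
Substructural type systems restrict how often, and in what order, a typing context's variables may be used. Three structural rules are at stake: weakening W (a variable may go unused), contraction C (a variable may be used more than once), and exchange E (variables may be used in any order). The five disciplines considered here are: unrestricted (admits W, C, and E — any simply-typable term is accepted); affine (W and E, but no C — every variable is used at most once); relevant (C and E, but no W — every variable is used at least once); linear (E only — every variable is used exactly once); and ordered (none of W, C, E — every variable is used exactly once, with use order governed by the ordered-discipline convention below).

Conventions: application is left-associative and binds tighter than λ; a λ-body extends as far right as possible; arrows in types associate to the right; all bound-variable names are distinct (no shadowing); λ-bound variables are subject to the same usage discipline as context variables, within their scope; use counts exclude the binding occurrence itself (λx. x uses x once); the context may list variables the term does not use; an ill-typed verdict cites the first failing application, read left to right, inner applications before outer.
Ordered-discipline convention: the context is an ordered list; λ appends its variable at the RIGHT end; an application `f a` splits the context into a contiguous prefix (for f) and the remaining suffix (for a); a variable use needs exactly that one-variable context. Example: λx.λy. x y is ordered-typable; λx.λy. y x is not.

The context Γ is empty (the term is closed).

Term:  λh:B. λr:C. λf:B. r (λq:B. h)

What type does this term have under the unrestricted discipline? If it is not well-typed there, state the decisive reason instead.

not well-typed under unrestricted — a type mismatch blocks all five
counts: h [bound] ×1, r [bound] ×1, f [bound] ×0, q [bound] ×0
uses in reading order: r, h
typing: ill-typed: can't apply a value of type C
all disciplines: ordered ✗ | linear ✗ | affine ✗ | relevant ✗ | unrestricted ✗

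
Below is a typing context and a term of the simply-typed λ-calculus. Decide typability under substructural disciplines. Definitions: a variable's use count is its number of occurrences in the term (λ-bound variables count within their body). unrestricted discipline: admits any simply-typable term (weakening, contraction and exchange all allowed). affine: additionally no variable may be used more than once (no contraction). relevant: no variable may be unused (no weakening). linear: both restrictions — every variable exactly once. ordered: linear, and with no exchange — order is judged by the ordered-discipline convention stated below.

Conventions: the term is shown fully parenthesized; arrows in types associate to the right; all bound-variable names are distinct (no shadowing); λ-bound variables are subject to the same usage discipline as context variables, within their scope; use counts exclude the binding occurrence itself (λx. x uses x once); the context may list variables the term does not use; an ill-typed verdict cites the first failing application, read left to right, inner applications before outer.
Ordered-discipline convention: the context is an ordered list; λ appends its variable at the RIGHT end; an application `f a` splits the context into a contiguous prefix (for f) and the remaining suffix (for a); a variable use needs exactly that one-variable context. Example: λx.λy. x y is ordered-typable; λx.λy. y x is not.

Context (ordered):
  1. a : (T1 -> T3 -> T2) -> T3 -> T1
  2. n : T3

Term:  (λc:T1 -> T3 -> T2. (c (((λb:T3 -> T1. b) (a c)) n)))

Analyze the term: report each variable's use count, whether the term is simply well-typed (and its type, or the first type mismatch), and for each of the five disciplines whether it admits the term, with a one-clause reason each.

usage: a: 1×, n: 1×, c [bound]: 2×, b [bound]: 1×
order of uses: c, b, a, c, n
typing: ✓ — (T1 -> T3 -> T2) -> T3 -> T2
ordered: ✗, repeated use of c ×2
linear: ✗, repeated use of c ×2
affine: ✗, repeated use of c ×2
relevant: ✓, at least one use each (a, n, c, b)
unrestricted: ✓, typability at (T1 -> T3 -> T2) -> T3 -> T2 is all that's needed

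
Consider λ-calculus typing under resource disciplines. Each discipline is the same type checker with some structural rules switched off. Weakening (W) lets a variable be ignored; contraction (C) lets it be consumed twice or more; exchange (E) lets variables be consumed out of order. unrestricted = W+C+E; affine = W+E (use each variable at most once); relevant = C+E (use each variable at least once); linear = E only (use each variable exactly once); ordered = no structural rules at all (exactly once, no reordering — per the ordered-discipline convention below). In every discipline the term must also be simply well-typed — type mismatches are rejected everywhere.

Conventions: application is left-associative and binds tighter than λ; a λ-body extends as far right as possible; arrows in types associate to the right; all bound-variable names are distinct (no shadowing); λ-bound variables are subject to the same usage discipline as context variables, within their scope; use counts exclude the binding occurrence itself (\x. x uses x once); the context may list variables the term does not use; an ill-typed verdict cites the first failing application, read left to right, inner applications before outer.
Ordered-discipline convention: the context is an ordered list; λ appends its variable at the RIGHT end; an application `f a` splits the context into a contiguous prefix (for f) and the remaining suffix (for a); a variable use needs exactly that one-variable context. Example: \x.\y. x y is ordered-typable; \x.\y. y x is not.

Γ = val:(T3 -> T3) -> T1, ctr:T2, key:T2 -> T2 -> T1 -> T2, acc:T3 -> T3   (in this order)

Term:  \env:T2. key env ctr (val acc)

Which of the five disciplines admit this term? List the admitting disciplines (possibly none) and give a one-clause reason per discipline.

admitting disciplines: linear, affine, relevant, unrestricted
usage: val: 1, ctr: 1, key: 1, acc: 1, env (λ-bound): 1
order of uses: key, env, ctr, val, acc
typing: ✓ — T2 -> T2
ordered: ✗ — no ordered split (uses run key, env, ctr, val, acc)
linear: ✓ — each of val, ctr, key, acc, env used exactly once
affine: ✓ — val, ctr, key, acc, env: no repeats, contraction unneeded
relevant: ✓ — none of val, ctr, key, acc, env goes unused
unrestricted: ✓ — typability at T2 -> T2 is all that's needed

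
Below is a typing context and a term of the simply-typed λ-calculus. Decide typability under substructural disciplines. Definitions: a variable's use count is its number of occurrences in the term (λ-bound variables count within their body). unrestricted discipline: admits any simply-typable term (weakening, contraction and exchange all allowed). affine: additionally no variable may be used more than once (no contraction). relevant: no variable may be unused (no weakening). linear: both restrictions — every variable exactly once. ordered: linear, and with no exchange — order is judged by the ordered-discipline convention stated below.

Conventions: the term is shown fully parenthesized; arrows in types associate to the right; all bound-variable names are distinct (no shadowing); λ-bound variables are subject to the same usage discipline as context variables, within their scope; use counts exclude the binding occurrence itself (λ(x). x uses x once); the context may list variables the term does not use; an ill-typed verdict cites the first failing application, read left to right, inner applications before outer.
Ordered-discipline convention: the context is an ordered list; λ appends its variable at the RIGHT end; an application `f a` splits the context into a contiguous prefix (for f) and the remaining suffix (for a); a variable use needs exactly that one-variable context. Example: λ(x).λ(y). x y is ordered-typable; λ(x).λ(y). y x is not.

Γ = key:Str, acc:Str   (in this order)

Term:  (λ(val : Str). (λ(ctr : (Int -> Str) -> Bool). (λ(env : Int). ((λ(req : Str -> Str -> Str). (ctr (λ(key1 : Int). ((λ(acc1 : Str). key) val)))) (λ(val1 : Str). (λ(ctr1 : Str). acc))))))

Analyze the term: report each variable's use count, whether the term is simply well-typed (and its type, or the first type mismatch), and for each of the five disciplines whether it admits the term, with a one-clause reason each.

variable uses: key: 1; acc: 1; val (bound): 1; ctr (bound): 1; env (bound): 0; req (bound): 0; key1 (bound): 0; acc1 (bound): 0; val1 (bound): 0; ctr1 (bound): 0
order of uses: ctr, key, val, acc
typing: the term checks, with type Str -> ((Int -> Str) -> Bool) -> Int -> Bool
ordered ✗ (needs weakening: env, req, key1, acc1, val1, ctr1 unused)
linear ✗ (needs weakening: env, req, key1, acc1, val1, ctr1 unused)
affine ✓ (key, acc, val, ctr, env, req, key1, acc1, val1, ctr1: no repeats, contraction unneeded)
relevant ✗ (needs weakening: env, req, key1, acc1, val1, ctr1 unused)
unrestricted ✓ (type-checks (Str -> ((Int -> Str) -> Bool) -> Int -> Bool) and nothing is barred)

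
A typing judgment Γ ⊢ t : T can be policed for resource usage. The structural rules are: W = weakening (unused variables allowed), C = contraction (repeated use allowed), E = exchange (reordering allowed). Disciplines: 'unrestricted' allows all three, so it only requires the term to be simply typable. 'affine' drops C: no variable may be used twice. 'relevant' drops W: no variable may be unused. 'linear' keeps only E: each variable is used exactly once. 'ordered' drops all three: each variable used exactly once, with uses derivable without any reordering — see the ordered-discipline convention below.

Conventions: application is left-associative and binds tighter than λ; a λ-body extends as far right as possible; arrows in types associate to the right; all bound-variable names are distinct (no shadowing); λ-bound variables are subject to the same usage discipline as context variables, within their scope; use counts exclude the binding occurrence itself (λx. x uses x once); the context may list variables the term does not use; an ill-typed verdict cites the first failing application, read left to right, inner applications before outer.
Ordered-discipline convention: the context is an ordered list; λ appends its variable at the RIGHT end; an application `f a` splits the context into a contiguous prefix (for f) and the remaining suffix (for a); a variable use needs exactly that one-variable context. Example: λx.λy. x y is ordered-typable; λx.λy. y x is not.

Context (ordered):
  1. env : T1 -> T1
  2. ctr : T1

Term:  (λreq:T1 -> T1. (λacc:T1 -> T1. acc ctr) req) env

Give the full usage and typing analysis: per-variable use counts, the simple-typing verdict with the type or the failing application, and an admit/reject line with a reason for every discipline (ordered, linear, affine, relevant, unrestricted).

use counts: env=1, ctr=1, req (bound)=1, acc (bound)=1
left-to-right use order: acc, ctr, req, env
typing: well-typed — term : T1
ordered ✗ (no ordered split (uses run acc, ctr, req, env))
linear ✓ (exactly-once usage across env, ctr, req, acc)
affine ✓ (none of env, ctr, req, acc used more than once)
relevant ✓ (at least one use each (env, ctr, req, acc))
unrestricted ✓ (type-checks (T1) and nothing is barred)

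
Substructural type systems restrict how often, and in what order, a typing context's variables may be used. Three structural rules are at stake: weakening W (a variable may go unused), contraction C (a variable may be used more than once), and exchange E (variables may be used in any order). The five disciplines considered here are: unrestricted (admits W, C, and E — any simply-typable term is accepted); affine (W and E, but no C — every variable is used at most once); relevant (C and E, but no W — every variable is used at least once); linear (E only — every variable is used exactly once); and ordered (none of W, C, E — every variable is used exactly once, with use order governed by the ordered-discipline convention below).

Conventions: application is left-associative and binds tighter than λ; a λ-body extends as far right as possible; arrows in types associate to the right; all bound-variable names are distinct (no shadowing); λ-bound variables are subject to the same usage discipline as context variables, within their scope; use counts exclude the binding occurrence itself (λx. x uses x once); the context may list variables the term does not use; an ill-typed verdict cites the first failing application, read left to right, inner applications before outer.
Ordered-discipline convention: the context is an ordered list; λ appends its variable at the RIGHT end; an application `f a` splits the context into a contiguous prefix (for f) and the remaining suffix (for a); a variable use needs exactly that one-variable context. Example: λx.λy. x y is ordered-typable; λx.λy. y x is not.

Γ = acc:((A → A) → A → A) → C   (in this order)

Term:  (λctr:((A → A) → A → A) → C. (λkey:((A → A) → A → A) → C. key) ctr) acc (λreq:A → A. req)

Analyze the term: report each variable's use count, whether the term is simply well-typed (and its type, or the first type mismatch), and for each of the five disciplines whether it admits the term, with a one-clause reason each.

counts: acc=1, ctr (bound)=1, key (bound)=1, req (bound)=1
use order (left to right): key, ctr, acc, req
typing: well-typed — term : C
ordered ✓ (one use each (acc, ctr, key, req); ordered split holds)
linear ✓ (each of acc, ctr, key, req used exactly once)
affine ✓ (no duplicate uses among acc, ctr, key, req)
relevant ✓ (every one of acc, ctr, key, req appears)
unrestricted ✓ (typability at C is all that's needed)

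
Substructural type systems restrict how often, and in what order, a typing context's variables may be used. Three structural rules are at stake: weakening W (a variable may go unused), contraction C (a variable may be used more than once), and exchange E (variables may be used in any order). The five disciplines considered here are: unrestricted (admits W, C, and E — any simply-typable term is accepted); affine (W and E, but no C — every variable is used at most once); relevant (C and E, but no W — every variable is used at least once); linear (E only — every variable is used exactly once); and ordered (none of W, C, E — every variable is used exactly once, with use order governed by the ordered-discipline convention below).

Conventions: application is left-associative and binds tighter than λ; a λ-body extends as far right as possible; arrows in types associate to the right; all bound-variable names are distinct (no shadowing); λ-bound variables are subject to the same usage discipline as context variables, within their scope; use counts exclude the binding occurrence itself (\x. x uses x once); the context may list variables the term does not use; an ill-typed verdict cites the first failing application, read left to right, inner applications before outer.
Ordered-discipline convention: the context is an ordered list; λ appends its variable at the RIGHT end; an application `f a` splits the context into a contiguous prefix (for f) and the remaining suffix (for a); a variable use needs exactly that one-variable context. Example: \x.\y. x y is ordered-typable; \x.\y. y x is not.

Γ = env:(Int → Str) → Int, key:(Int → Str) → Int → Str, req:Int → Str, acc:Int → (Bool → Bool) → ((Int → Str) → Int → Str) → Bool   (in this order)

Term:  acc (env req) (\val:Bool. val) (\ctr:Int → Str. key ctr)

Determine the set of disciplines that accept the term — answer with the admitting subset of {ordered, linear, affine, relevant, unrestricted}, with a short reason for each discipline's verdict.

admitted in: linear, affine, relevant, unrestricted
variable uses: env=1, key=1, req=1, acc=1, val [bound]=1, ctr [bound]=1
order of uses: acc, env, req, val, key, ctr
typing: the term checks, with type Bool
ordered: ✗ — no contiguous prefix/suffix split fits acc, env, req, val, key, ctr
linear: ✓ — single use per variable (env, key, req, acc, val, ctr)
affine: ✓ — no duplicate uses among env, key, req, acc, val, ctr
relevant: ✓ — at least one use each (env, key, req, acc, val, ctr)
unrestricted: ✓ — well-typed at Bool; no restrictions here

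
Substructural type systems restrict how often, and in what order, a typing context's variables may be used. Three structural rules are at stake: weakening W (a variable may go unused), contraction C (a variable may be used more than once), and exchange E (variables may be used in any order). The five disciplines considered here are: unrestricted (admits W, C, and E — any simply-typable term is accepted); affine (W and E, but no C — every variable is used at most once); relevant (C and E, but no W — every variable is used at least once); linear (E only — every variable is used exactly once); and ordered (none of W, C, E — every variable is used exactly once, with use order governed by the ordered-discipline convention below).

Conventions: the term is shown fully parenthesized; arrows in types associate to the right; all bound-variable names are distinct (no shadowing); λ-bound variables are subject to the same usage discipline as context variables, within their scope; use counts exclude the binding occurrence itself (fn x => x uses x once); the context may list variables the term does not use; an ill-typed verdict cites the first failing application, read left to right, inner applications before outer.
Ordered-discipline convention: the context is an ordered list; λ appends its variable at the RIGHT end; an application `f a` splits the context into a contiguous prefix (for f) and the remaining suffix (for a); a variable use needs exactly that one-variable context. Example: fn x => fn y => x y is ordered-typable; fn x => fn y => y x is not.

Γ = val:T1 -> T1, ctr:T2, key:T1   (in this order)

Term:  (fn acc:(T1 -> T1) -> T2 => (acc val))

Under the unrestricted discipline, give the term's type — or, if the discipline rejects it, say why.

term : ((T1 -> T1) -> T2) -> T2
usage: val=1, ctr=0, key=0, acc (λ-bound)=1
use order (left to right): acc, val
typing: the term checks, with type ((T1 -> T1) -> T2) -> T2
all disciplines: ordered ✗; linear ✗; affine ✓; relevant ✗; unrestricted ✓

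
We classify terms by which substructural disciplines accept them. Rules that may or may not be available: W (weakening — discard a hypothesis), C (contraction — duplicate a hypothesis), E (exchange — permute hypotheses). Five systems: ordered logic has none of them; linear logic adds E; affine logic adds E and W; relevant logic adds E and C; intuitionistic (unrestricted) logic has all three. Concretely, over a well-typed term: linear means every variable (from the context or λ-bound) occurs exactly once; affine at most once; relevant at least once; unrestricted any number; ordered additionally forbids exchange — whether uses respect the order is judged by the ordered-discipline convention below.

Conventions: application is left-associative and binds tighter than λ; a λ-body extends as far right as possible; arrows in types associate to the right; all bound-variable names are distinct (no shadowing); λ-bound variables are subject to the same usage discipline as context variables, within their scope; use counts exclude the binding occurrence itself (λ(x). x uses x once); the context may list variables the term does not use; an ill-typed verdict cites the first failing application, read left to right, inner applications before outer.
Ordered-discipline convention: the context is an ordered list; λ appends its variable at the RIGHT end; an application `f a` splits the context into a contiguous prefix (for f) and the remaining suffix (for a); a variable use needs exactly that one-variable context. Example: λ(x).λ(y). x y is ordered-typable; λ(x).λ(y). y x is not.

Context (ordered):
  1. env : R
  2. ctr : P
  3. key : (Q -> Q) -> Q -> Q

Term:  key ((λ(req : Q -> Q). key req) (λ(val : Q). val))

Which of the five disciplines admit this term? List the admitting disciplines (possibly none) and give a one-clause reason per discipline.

accepted by: unrestricted
use counts: env ×0; ctr ×0; key ×2; req (λ-bound) ×1; val (λ-bound) ×1
use order (left to right): key, key, req, val
typing: the term checks, with type Q -> Q
ordered ✗ (needs contraction — key ×2; needs weakening: env, ctr unused)
linear ✗ (needs contraction — key ×2; needs weakening: env, ctr unused)
affine ✗ (needs contraction — key ×2)
relevant ✗ (needs weakening: env, ctr unused)
unrestricted ✓ (simply typable at Q -> Q; W, C, E all held)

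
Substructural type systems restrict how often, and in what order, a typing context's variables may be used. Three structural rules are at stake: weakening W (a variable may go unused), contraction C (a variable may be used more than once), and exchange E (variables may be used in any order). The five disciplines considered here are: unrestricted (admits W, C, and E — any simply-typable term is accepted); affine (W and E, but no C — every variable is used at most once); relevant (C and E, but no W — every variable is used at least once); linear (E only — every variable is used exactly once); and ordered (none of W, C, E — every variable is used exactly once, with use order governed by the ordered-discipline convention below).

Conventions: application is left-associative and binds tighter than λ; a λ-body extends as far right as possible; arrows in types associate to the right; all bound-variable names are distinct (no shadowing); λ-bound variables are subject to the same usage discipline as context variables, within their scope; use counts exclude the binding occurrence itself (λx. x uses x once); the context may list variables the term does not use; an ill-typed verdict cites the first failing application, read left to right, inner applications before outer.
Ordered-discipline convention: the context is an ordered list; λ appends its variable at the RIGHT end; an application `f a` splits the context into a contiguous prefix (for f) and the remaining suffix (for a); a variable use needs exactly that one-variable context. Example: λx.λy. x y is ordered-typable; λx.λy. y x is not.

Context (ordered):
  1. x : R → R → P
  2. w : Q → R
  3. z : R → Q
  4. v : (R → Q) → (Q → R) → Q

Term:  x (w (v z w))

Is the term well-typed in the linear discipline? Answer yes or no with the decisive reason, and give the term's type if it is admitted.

no — repeated use of w ×2
counts: x=1; w=2; z=1; v=1
use order (left to right): x, w, v, z, w
typing: well-typed — term : R → P
per-discipline verdicts: ordered ✗ | linear ✗ | affine ✗ | relevant ✓ | unrestricted ✓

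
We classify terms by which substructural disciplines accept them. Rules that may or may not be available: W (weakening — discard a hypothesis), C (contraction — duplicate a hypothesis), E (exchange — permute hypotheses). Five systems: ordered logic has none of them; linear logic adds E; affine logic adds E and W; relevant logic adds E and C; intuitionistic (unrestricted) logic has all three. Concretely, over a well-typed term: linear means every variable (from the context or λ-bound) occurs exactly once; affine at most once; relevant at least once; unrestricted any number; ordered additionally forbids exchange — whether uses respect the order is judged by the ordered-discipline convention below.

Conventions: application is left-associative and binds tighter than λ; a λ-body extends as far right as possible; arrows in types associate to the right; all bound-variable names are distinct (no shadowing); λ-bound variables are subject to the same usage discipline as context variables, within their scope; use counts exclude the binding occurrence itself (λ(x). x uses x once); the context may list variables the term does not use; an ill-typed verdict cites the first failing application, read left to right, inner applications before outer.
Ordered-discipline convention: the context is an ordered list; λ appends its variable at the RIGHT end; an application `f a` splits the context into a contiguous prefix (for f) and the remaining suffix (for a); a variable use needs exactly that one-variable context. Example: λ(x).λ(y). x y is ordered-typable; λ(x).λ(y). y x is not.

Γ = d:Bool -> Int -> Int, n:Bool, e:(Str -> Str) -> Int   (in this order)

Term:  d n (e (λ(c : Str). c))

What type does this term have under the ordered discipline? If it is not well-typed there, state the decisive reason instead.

term : Int
counts: d ×1; n ×1; e ×1; c (bound) ×1
order of uses: d, n, e, c
typing: well-typed at Int
across the five disciplines: ordered ✓ | linear ✓ | affine ✓ | relevant ✓ | unrestricted ✓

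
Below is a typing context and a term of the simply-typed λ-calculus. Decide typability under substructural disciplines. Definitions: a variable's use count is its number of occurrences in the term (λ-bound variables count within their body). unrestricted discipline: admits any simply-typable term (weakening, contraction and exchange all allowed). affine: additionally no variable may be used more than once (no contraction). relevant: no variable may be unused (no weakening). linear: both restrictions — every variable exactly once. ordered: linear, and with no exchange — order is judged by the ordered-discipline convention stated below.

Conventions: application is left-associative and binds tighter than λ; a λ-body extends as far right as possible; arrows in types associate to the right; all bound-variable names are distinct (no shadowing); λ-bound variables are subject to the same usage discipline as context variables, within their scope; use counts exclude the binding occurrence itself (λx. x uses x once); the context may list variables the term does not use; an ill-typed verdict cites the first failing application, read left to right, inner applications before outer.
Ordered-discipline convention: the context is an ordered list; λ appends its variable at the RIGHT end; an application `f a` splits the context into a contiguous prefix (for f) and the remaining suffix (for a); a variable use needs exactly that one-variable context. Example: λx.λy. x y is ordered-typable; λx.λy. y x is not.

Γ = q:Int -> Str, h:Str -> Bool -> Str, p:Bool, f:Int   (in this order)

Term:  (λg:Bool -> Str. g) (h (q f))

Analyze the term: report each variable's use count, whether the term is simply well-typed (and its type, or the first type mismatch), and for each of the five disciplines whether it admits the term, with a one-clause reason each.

variable uses: q=1; h=1; p=0; f=1; g (λ-bound)=1
order of uses: g, h, q, f
typing: ✓ — Bool -> Str
ordered: ✗ — needs weakening: p unused
linear: ✗ — needs weakening: p unused
affine: ✓ — q, h, p, f, g: no repeats, contraction unneeded
relevant: ✗ — needs weakening: p unused
unrestricted: ✓ — well-typed at Bool -> Str; no restrictions here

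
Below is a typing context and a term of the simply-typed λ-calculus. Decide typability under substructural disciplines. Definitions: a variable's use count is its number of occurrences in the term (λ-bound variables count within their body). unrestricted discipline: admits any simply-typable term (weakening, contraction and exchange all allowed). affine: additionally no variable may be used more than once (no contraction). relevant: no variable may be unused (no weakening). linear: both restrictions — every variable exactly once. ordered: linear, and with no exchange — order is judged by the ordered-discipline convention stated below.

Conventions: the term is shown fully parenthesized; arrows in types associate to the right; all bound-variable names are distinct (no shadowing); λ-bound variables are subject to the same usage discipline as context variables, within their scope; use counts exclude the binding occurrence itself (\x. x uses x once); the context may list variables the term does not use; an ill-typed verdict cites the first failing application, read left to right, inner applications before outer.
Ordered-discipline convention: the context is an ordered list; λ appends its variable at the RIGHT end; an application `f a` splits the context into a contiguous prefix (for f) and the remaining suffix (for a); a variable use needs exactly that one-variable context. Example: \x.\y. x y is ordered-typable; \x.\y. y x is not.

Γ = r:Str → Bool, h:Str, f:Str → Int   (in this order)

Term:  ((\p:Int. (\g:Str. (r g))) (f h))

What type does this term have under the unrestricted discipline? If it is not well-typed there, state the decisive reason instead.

term : Str → Bool
variable uses: r=1, h=1, f=1, p [bound]=0, g [bound]=1
left-to-right use order: r, g, f, h
typing: well-typed at Str → Bool
all disciplines: ordered ✗; linear ✗; affine ✓; relevant ✗; unrestricted ✓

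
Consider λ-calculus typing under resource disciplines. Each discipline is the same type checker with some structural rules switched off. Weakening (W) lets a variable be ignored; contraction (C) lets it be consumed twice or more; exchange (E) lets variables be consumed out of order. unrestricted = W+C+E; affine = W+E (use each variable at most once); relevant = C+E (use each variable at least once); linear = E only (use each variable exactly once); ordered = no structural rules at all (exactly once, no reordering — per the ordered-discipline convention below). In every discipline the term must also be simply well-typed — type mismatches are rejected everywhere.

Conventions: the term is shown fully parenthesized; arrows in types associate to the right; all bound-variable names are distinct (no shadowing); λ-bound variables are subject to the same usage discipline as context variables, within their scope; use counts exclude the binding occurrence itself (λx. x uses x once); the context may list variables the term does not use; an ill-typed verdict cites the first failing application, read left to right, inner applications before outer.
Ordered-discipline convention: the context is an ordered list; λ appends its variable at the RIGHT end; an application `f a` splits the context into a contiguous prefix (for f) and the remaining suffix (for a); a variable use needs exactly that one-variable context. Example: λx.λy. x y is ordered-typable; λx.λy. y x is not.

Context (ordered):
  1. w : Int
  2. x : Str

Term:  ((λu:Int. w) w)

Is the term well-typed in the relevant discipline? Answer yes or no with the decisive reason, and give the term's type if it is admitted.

no — unused: x, u — weakening required
counts: w=2, x=0, u (bound)=0
left-to-right use order: w, w
typing: ✓ — Int
per-discipline verdicts: ordered ✗ · linear ✗ · affine ✗ · relevant ✗ · unrestricted ✓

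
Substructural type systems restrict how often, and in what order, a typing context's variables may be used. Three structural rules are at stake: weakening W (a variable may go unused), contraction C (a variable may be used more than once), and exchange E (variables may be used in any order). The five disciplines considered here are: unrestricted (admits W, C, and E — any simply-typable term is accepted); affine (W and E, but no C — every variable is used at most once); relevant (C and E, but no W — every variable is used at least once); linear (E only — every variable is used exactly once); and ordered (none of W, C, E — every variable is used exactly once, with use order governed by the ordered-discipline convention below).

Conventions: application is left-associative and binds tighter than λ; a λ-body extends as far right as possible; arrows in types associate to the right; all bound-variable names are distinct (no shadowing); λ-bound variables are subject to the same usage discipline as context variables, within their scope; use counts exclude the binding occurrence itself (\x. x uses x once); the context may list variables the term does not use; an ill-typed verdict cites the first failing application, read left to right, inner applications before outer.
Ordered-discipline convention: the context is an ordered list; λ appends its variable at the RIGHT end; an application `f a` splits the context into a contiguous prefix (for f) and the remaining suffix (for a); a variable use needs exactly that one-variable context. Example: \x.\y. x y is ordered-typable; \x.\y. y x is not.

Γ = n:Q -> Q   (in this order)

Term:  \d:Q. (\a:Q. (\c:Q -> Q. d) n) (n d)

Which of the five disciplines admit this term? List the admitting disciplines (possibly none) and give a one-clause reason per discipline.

accepted by: unrestricted
usage: n ×2; d [bound] ×2; a [bound] ×0; c [bound] ×0
order of uses: d, n, n, d
typing: well-typed at Q -> Q
ordered: ✗, repeated use of n ×2, d ×2; a, c never used (weakening)
linear: ✗, repeated use of n ×2, d ×2; a, c never used (weakening)
affine: ✗, repeated use of n ×2, d ×2
relevant: ✗, a, c never used (weakening)
unrestricted: ✓, well-typed at Q -> Q; no restrictions here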